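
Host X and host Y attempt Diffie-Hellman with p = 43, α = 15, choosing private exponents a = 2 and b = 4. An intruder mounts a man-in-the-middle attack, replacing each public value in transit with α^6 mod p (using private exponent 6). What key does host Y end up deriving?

21

Host Y receives an intruder's public value M = 15^6 mod 43 instead of the honest one.
15^1 ≡ 15 (mod 43)
15^2 = (15^1)^2 ≡ 15^2 = 225 ≡ 10 (mod 43)
15^4 = (15^2)^2 ≡ 10^2 = 100 ≡ 14 (mod 43)
15^6 = 15^4 · 15^2 ≡ 14 · 10 ≡ 11 (mod 43).
So M = 11. Host Y computes K = M^4 mod 43.
11^1 ≡ 11 (mod 43)
11^2 = (11^1)^2 ≡ 11^2 = 121 ≡ 35 (mod 43)
11^4 = (11^2)^2 ≡ 35^2 = 1225 ≡ 21 (mod 43)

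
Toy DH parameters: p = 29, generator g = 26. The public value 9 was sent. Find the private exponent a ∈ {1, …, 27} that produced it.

Try successive powers of 26 modulo 29:
26^1 ≡ 26
26^2 ≡ 9
Found: a = 2.

2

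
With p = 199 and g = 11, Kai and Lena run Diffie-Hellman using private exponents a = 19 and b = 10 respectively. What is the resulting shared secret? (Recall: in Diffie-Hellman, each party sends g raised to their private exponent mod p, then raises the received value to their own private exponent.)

62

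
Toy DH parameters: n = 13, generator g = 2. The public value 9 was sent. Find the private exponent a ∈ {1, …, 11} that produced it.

Try successive powers of 2 modulo 13:
2^1 ≡ 2
2^2 ≡ 4
2^3 ≡ 8
2^4 ≡ 3
2^5 ≡ 6
2^6 ≡ 12
2^7 ≡ 11
2^8 ≡ 9
Found: a = 8.

8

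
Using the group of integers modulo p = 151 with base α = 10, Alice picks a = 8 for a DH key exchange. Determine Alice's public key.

99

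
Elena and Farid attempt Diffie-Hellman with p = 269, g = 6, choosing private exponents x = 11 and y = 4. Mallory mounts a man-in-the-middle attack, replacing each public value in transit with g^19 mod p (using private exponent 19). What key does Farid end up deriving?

120

Farid receives Mallory's public value M = 6^19 mod 269 instead of the honest one.
6^1 ≡ 6 (mod 269)
6^2 = (6^1)^2 ≡ 6^2 = 36 ≡ 36 (mod 269)
6^4 = (6^2)^2 ≡ 36^2 = 1296 ≡ 220 (mod 269)
6^8 = (6^4)^2 ≡ 220^2 = 48400 ≡ 249 (mod 269)
6^16 = (6^8)^2 ≡ 249^2 = 62001 ≡ 131 (mod 269)
6^19 = 6^16 · 6^2 · 6^1 ≡ 131 · 36 · 6 ≡ 51 (mod 269).
So M = 51. Farid computes K = M^4 mod 269.
51^1 ≡ 51 (mod 269)
51^2 = (51^1)^2 ≡ 51^2 = 2601 ≡ 180 (mod 269)
51^4 = (51^2)^2 ≡ 180^2 = 32400 ≡ 120 (mod 269)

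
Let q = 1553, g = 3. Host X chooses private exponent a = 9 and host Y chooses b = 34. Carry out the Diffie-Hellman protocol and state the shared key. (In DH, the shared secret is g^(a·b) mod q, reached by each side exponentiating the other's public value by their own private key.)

436

Host Y sends B = g^b mod q = 3^34 mod 1553.
3^1 ≡ 3 (mod 1553)
3^2 = (3^1)^2 ≡ 3^2 = 9 ≡ 9 (mod 1553)
3^4 = (3^2)^2 ≡ 9^2 = 81 ≡ 81 (mod 1553)
3^8 = (3^4)^2 ≡ 81^2 = 6561 ≡ 349 (mod 1553)
3^16 = (3^8)^2 ≡ 349^2 = 121801 ≡ 667 (mod 1553)
3^32 = (3^16)^2 ≡ 667^2 = 444889 ≡ 731 (mod 1553)
3^34 = 3^32 · 3^2 ≡ 731 · 9 ≡ 367 (mod 1553).
So B = 367. Host X then computes K = B^a mod q = 367^9 mod 1553.
367^1 ≡ 367 (mod 1553)
367^2 = (367^1)^2 ≡ 367^2 = 134689 ≡ 1131 (mod 1553)
367^4 = (367^2)^2 ≡ 1131^2 = 1279161 ≡ 1042 (mod 1553)
367^8 = (367^4)^2 ≡ 1042^2 = 1085764 ≡ 217 (mod 1553)
367^9 = 367^8 · 367^1 ≡ 217 · 367 ≡ 436 (mod 1553).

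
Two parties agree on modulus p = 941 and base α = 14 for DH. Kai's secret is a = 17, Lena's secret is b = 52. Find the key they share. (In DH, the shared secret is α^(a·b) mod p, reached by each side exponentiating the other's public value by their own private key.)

Lena sends B = α^b mod p = 14^52 mod 941.
14^1 ≡ 14 (mod 941)
14^2 = (14^1)^2 ≡ 14^2 = 196 ≡ 196 (mod 941)
14^4 = (14^2)^2 ≡ 196^2 = 38416 ≡ 776 (mod 941)
14^8 = (14^4)^2 ≡ 776^2 = 602176 ≡ 877 (mod 941)
14^16 = (14^8)^2 ≡ 877^2 = 769129 ≡ 332 (mod 941)
14^32 = (14^16)^2 ≡ 332^2 = 110224 ≡ 127 (mod 941)
14^52 = 14^32 · 14^16 · 14^4 ≡ 127 · 332 · 776 ≡ 694 (mod 941).
So B = 694. Kai then computes K = B^a mod p = 694^17 mod 941.
694^1 ≡ 694 (mod 941)
694^2 = (694^1)^2 ≡ 694^2 = 481636 ≡ 785 (mod 941)
694^4 = (694^2)^2 ≡ 785^2 = 616225 ≡ 811 (mod 941)
694^8 = (694^4)^2 ≡ 811^2 = 657721 ≡ 903 (mod 941)
694^16 = (694^8)^2 ≡ 903^2 = 815409 ≡ 503 (mod 941)
694^17 = 694^16 · 694^1 ≡ 503 · 694 ≡ 912 (mod 941).

912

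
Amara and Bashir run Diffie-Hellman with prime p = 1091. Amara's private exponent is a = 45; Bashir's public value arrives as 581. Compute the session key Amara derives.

Shared key K = 581^45 mod 1091.
581^1 ≡ 581 (mod 1091)
581^2 = (581^1)^2 ≡ 581^2 = 337561 ≡ 442 (mod 1091)
581^4 = (581^2)^2 ≡ 442^2 = 195364 ≡ 75 (mod 1091)
581^8 = (581^4)^2 ≡ 75^2 = 5625 ≡ 170 (mod 1091)
581^16 = (581^8)^2 ≡ 170^2 = 28900 ≡ 534 (mod 1091)
581^32 = (581^16)^2 ≡ 534^2 = 285156 ≡ 405 (mod 1091)
581^45 = 581^32 · 581^8 · 581^4 · 581^1 ≡ 405 · 170 · 75 · 581 ≡ 32 (mod 1091).

32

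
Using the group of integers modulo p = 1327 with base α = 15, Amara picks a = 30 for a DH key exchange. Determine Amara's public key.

Public value = 15^30 mod 1327.
15^1 ≡ 15 (mod 1327)
15^2 = (15^1)^2 ≡ 15^2 = 225 ≡ 225 (mod 1327)
15^4 = (15^2)^2 ≡ 225^2 = 50625 ≡ 199 (mod 1327)
15^8 = (15^4)^2 ≡ 199^2 = 39601 ≡ 1118 (mod 1327)
15^16 = (15^8)^2 ≡ 1118^2 = 1249924 ≡ 1217 (mod 1327)
15^30 = 15^16 · 15^8 · 15^4 · 15^2 ≡ 1217 · 1118 · 199 · 225 ≡ 791 (mod 1327).

791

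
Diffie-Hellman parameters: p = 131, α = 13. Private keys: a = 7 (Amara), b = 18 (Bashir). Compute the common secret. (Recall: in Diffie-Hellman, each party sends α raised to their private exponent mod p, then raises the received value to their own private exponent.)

Amara sends A = α^a mod p = 13^7 mod 131.
13^1 ≡ 13 (mod 131)
13^2 = (13^1)^2 ≡ 13^2 = 169 ≡ 38 (mod 131)
13^4 = (13^2)^2 ≡ 38^2 = 1444 ≡ 3 (mod 131)
13^7 = 13^4 · 13^2 · 13^1 ≡ 3 · 38 · 13 ≡ 41 (mod 131).
So A = 41. Bashir then computes K = A^b mod p = 41^18 mod 131.
41^1 ≡ 41 (mod 131)
41^2 = (41^1)^2 ≡ 41^2 = 1681 ≡ 109 (mod 131)
41^4 = (41^2)^2 ≡ 109^2 = 11881 ≡ 91 (mod 131)
41^8 = (41^4)^2 ≡ 91^2 = 8281 ≡ 28 (mod 131)
41^16 = (41^8)^2 ≡ 28^2 = 784 ≡ 129 (mod 131)
41^18 = 41^16 · 41^2 ≡ 129 · 109 ≡ 44 (mod 131).

44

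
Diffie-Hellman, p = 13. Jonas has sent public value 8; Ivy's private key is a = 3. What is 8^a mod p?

5

Shared key K = 8^3 mod 13.
8^1 ≡ 8 (mod 13)
8^2 = (8^1)^2 ≡ 8^2 = 64 ≡ 12 (mod 13)
8^3 = 8^2 · 8^1 ≡ 12 · 8 ≡ 5 (mod 13).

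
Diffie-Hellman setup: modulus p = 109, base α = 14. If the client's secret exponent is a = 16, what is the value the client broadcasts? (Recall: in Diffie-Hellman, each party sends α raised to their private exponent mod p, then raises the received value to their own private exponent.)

Public value = 14^16 (mod 109).
14^1 ≡ 14 (mod 109)
14^2 = (14^1)^2 ≡ 14^2 = 196 ≡ 87 (mod 109)
14^4 = (14^2)^2 ≡ 87^2 = 7569 ≡ 48 (mod 109)
14^8 = (14^4)^2 ≡ 48^2 = 2304 ≡ 15 (mod 109)
14^16 = (14^8)^2 ≡ 15^2 = 225 ≡ 7 (mod 109)

7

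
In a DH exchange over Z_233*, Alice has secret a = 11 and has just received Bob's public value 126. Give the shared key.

37

Shared key K = 126^11 mod 233.
126^1 ≡ 126 (mod 233)
126^2 = (126^1)^2 ≡ 126^2 = 15876 ≡ 32 (mod 233)
126^4 = (126^2)^2 ≡ 32^2 = 1024 ≡ 92 (mod 233)
126^8 = (126^4)^2 ≡ 92^2 = 8464 ≡ 76 (mod 233)
126^11 = 126^8 · 126^2 · 126^1 ≡ 76 · 32 · 126 ≡ 37 (mod 233).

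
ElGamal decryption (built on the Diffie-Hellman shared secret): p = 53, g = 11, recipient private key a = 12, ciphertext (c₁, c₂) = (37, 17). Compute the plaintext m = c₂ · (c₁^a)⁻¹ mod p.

Shared mask s = c₁^a mod p = 37^12 mod 53.
37^1 ≡ 37 (mod 53)
37^2 = (37^1)^2 ≡ 37^2 = 1369 ≡ 44 (mod 53)
37^4 = (37^2)^2 ≡ 44^2 = 1936 ≡ 28 (mod 53)
37^8 = (37^4)^2 ≡ 28^2 = 784 ≡ 42 (mod 53)
37^12 = 37^8 · 37^4 ≡ 42 · 28 ≡ 10 (mod 53).
So s = 10; s⁻¹ ≡ 16 (mod 53).
m = c₂ · s⁻¹ mod 53 = 17 · 16 mod 53 = 7.

7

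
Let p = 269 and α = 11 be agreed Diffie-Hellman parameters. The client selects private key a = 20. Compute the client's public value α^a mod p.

Public value = 11^20 mod 269.
11^1 ≡ 11 (mod 269)
11^2 = (11^1)^2 ≡ 11^2 = 121 ≡ 121 (mod 269)
11^4 = (11^2)^2 ≡ 121^2 = 14641 ≡ 115 (mod 269)
11^8 = (11^4)^2 ≡ 115^2 = 13225 ≡ 44 (mod 269)
11^16 = (11^8)^2 ≡ 44^2 = 1936 ≡ 53 (mod 269)
11^20 = 11^16 · 11^4 ≡ 53 · 115 ≡ 177 (mod 269).

177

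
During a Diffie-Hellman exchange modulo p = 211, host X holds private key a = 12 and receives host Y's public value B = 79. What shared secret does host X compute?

113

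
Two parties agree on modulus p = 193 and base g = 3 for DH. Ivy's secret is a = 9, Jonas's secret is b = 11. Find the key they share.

27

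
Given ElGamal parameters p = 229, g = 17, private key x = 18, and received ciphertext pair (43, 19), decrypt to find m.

Shared mask s = c₁^x mod p = 43^18 mod 229.
43^1 ≡ 43 (mod 229)
43^2 = (43^1)^2 ≡ 43^2 = 1849 ≡ 17 (mod 229)
43^4 = (43^2)^2 ≡ 17^2 = 289 ≡ 60 (mod 229)
43^8 = (43^4)^2 ≡ 60^2 = 3600 ≡ 165 (mod 229)
43^16 = (43^8)^2 ≡ 165^2 = 27225 ≡ 203 (mod 229)
43^18 = 43^16 · 43^2 ≡ 203 · 17 ≡ 16 (mod 229).
So s = 16; s⁻¹ ≡ 43 (mod 229).
m = c₂ · s⁻¹ mod 229 = 19 · 43 mod 229 = 130.

130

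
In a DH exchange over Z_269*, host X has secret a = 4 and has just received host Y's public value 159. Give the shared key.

25

Shared key K = 159^4 mod 269.
159^1 ≡ 159 (mod 269)
159^2 = (159^1)^2 ≡ 159^2 = 25281 ≡ 264 (mod 269)
159^4 = (159^2)^2 ≡ 264^2 = 69696 ≡ 25 (mod 269)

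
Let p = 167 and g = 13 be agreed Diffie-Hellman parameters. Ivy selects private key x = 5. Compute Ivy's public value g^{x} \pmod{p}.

Public value = 13^{5} \pmod{167}.
13^1 ≡ 13 (mod 167)
13^2 = (13^1)^2 ≡ 13^2 = 169 ≡ 2 (mod 167)
13^4 = (13^2)^2 ≡ 2^2 = 4 ≡ 4 (mod 167)
13^5 = 13^4 · 13^1 ≡ 4 · 13 ≡ 52 (mod 167).

52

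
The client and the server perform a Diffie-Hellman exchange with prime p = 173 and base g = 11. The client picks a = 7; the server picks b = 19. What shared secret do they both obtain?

70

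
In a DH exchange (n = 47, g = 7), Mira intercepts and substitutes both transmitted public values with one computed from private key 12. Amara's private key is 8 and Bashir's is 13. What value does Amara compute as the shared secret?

4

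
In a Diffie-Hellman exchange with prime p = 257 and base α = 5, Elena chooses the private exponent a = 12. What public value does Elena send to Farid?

Public value = 5^12 mod 257.
5^1 ≡ 5 (mod 257)
5^2 = (5^1)^2 ≡ 5^2 = 25 ≡ 25 (mod 257)
5^4 = (5^2)^2 ≡ 25^2 = 625 ≡ 111 (mod 257)
5^8 = (5^4)^2 ≡ 111^2 = 12321 ≡ 242 (mod 257)
5^12 = 5^8 · 5^4 ≡ 242 · 111 ≡ 134 (mod 257).

134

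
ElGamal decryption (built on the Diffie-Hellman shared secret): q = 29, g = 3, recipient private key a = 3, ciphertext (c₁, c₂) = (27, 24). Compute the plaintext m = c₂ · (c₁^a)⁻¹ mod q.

26

Shared mask s = c₁^a mod q = 27^3 mod 29.
27^1 ≡ 27 (mod 29)
27^2 = (27^1)^2 ≡ 27^2 = 729 ≡ 4 (mod 29)
27^3 = 27^2 · 27^1 ≡ 4 · 27 ≡ 21 (mod 29).
So s = 21; s⁻¹ ≡ 18 (mod 29).
m = c₂ · s⁻¹ mod 29 = 24 · 18 mod 29 = 26.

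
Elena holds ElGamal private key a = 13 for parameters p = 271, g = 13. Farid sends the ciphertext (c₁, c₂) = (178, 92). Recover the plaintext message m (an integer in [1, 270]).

Shared mask s = c₁^a mod p = 178^13 mod 271.
178^1 ≡ 178 (mod 271)
178^2 = (178^1)^2 ≡ 178^2 = 31684 ≡ 248 (mod 271)
178^4 = (178^2)^2 ≡ 248^2 = 61504 ≡ 258 (mod 271)
178^8 = (178^4)^2 ≡ 258^2 = 66564 ≡ 169 (mod 271)
178^13 = 178^8 · 178^4 · 178^1 ≡ 169 · 258 · 178 ≡ 258 (mod 271).
So s = 258; s⁻¹ ≡ 125 (mod 271).
m = c₂ · s⁻¹ mod 271 = 92 · 125 mod 271 = 118.

118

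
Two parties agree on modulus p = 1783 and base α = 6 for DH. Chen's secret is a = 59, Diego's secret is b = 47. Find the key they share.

53

Chen sends A = α^a mod p = 6^59 mod 1783.
6^1 ≡ 6 (mod 1783)
6^2 = (6^1)^2 ≡ 6^2 = 36 ≡ 36 (mod 1783)
6^4 = (6^2)^2 ≡ 36^2 = 1296 ≡ 1296 (mod 1783)
6^8 = (6^4)^2 ≡ 1296^2 = 1679616 ≡ 30 (mod 1783)
6^16 = (6^8)^2 ≡ 30^2 = 900 ≡ 900 (mod 1783)
6^32 = (6^16)^2 ≡ 900^2 = 810000 ≡ 518 (mod 1783)
6^59 = 6^32 · 6^16 · 6^8 · 6^2 · 6^1 ≡ 518 · 900 · 30 · 36 · 6 ≡ 1657 (mod 1783).
So A = 1657. Diego then computes K = A^b mod p = 1657^47 mod 1783.
1657^1 ≡ 1657 (mod 1783)
1657^2 = (1657^1)^2 ≡ 1657^2 = 2745649 ≡ 1612 (mod 1783)
1657^4 = (1657^2)^2 ≡ 1612^2 = 2598544 ≡ 713 (mod 1783)
1657^8 = (1657^4)^2 ≡ 713^2 = 508369 ≡ 214 (mod 1783)
1657^16 = (1657^8)^2 ≡ 214^2 = 45796 ≡ 1221 (mod 1783)
1657^32 = (1657^16)^2 ≡ 1221^2 = 1490841 ≡ 253 (mod 1783)
1657^47 = 1657^32 · 1657^8 · 1657^4 · 1657^2 · 1657^1 ≡ 253 · 214 · 713 · 1612 · 1657 ≡ 53 (mod 1783).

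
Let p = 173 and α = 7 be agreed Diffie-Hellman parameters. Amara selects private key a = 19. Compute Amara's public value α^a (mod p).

Public value = 7^19 (mod 173).
7^1 ≡ 7 (mod 173)
7^2 = (7^1)^2 ≡ 7^2 = 49 ≡ 49 (mod 173)
7^4 = (7^2)^2 ≡ 49^2 = 2401 ≡ 152 (mod 173)
7^8 = (7^4)^2 ≡ 152^2 = 23104 ≡ 95 (mod 173)
7^16 = (7^8)^2 ≡ 95^2 = 9025 ≡ 29 (mod 173)
7^19 = 7^16 · 7^2 · 7^1 ≡ 29 · 49 · 7 ≡ 86 (mod 173).

86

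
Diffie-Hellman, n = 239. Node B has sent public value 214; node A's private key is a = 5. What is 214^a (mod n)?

154

Shared key K = 214^5 mod 239.
214^1 ≡ 214 (mod 239)
214^2 = (214^1)^2 ≡ 214^2 = 45796 ≡ 147 (mod 239)
214^4 = (214^2)^2 ≡ 147^2 = 21609 ≡ 99 (mod 239)
214^5 = 214^4 · 214^1 ≡ 99 · 214 ≡ 154 (mod 239).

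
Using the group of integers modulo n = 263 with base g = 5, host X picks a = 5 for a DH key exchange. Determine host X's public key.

Public value = 5^5 (mod 263).
5^1 ≡ 5 (mod 263)
5^2 = (5^1)^2 ≡ 5^2 = 25 ≡ 25 (mod 263)
5^4 = (5^2)^2 ≡ 25^2 = 625 ≡ 99 (mod 263)
5^5 = 5^4 · 5^1 ≡ 99 · 5 ≡ 232 (mod 263).

232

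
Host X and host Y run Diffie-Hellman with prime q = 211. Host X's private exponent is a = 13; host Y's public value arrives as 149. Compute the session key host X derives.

112

Shared key K = 149^13 mod 211.
149^1 ≡ 149 (mod 211)
149^2 = (149^1)^2 ≡ 149^2 = 22201 ≡ 46 (mod 211)
149^4 = (149^2)^2 ≡ 46^2 = 2116 ≡ 6 (mod 211)
149^8 = (149^4)^2 ≡ 6^2 = 36 ≡ 36 (mod 211)
149^13 = 149^8 · 149^4 · 149^1 ≡ 36 · 6 · 149 ≡ 112 (mod 211).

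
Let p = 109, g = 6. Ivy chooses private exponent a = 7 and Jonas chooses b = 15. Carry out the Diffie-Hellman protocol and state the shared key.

54

Ivy sends A = g^a mod p = 6^7 mod 109.
6^1 ≡ 6 (mod 109)
6^2 = (6^1)^2 ≡ 6^2 = 36 ≡ 36 (mod 109)
6^4 = (6^2)^2 ≡ 36^2 = 1296 ≡ 97 (mod 109)
6^7 = 6^4 · 6^2 · 6^1 ≡ 97 · 36 · 6 ≡ 24 (mod 109).
So A = 24. Jonas then computes K = A^b mod p = 24^15 mod 109.
24^1 ≡ 24 (mod 109)
24^2 = (24^1)^2 ≡ 24^2 = 576 ≡ 31 (mod 109)
24^4 = (24^2)^2 ≡ 31^2 = 961 ≡ 89 (mod 109)
24^8 = (24^4)^2 ≡ 89^2 = 7921 ≡ 73 (mod 109)
24^15 = 24^8 · 24^4 · 24^2 · 24^1 ≡ 73 · 89 · 31 · 24 ≡ 54 (mod 109).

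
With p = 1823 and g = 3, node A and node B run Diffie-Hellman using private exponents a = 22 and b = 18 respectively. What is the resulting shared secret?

283

Node B sends B = g^b mod p = 3^18 mod 1823.
3^1 ≡ 3 (mod 1823)
3^2 = (3^1)^2 ≡ 3^2 = 9 ≡ 9 (mod 1823)
3^4 = (3^2)^2 ≡ 9^2 = 81 ≡ 81 (mod 1823)
3^8 = (3^4)^2 ≡ 81^2 = 6561 ≡ 1092 (mod 1823)
3^16 = (3^8)^2 ≡ 1092^2 = 1192464 ≡ 222 (mod 1823)
3^18 = 3^16 · 3^2 ≡ 222 · 9 ≡ 175 (mod 1823).
So B = 175. Node A then computes K = B^a mod p = 175^22 mod 1823.
175^1 ≡ 175 (mod 1823)
175^2 = (175^1)^2 ≡ 175^2 = 30625 ≡ 1457 (mod 1823)
175^4 = (175^2)^2 ≡ 1457^2 = 2122849 ≡ 877 (mod 1823)
175^8 = (175^4)^2 ≡ 877^2 = 769129 ≡ 1646 (mod 1823)
175^16 = (175^8)^2 ≡ 1646^2 = 2709316 ≡ 338 (mod 1823)
175^22 = 175^16 · 175^4 · 175^2 ≡ 338 · 877 · 1457 ≡ 283 (mod 1823).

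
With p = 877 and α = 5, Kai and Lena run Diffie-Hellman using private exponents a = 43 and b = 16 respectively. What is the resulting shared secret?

Kai sends A = α^a mod p = 5^43 mod 877.
5^1 ≡ 5 (mod 877)
5^2 = (5^1)^2 ≡ 5^2 = 25 ≡ 25 (mod 877)
5^4 = (5^2)^2 ≡ 25^2 = 625 ≡ 625 (mod 877)
5^8 = (5^4)^2 ≡ 625^2 = 390625 ≡ 360 (mod 877)
5^16 = (5^8)^2 ≡ 360^2 = 129600 ≡ 681 (mod 877)
5^32 = (5^16)^2 ≡ 681^2 = 463761 ≡ 705 (mod 877)
5^43 = 5^32 · 5^8 · 5^2 · 5^1 ≡ 705 · 360 · 25 · 5 ≡ 402 (mod 877).
So A = 402. Lena then computes K = A^b mod p = 402^16 mod 877.
402^1 ≡ 402 (mod 877)
402^2 = (402^1)^2 ≡ 402^2 = 161604 ≡ 236 (mod 877)
402^4 = (402^2)^2 ≡ 236^2 = 55696 ≡ 445 (mod 877)
402^8 = (402^4)^2 ≡ 445^2 = 198025 ≡ 700 (mod 877)
402^16 = (402^8)^2 ≡ 700^2 = 490000 ≡ 634 (mod 877)

634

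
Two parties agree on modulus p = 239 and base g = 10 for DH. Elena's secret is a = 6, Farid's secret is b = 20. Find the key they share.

10

Farid sends B = g^b mod p = 10^20 mod 239.
10^1 ≡ 10 (mod 239)
10^2 = (10^1)^2 ≡ 10^2 = 100 ≡ 100 (mod 239)
10^4 = (10^2)^2 ≡ 100^2 = 10000 ≡ 201 (mod 239)
10^8 = (10^4)^2 ≡ 201^2 = 40401 ≡ 10 (mod 239)
10^16 = (10^8)^2 ≡ 10^2 = 100 ≡ 100 (mod 239)
10^20 = 10^16 · 10^4 ≡ 100 · 201 ≡ 24 (mod 239).
So B = 24. Elena then computes K = B^a mod p = 24^6 mod 239.
24^1 ≡ 24 (mod 239)
24^2 = (24^1)^2 ≡ 24^2 = 576 ≡ 98 (mod 239)
24^4 = (24^2)^2 ≡ 98^2 = 9604 ≡ 44 (mod 239)
24^6 = 24^4 · 24^2 ≡ 44 · 98 ≡ 10 (mod 239).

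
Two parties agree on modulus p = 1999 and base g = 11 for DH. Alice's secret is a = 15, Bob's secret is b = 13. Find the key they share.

1415

Bob sends B = g^b mod p = 11^13 mod 1999.
11^1 ≡ 11 (mod 1999)
11^2 = (11^1)^2 ≡ 11^2 = 121 ≡ 121 (mod 1999)
11^4 = (11^2)^2 ≡ 121^2 = 14641 ≡ 648 (mod 1999)
11^8 = (11^4)^2 ≡ 648^2 = 419904 ≡ 114 (mod 1999)
11^13 = 11^8 · 11^4 · 11^1 ≡ 114 · 648 · 11 ≡ 998 (mod 1999).
So B = 998. Alice then computes K = B^a mod p = 998^15 mod 1999.
998^1 ≡ 998 (mod 1999)
998^2 = (998^1)^2 ≡ 998^2 = 996004 ≡ 502 (mod 1999)
998^4 = (998^2)^2 ≡ 502^2 = 252004 ≡ 130 (mod 1999)
998^8 = (998^4)^2 ≡ 130^2 = 16900 ≡ 908 (mod 1999)
998^15 = 998^8 · 998^4 · 998^2 · 998^1 ≡ 908 · 130 · 502 · 998 ≡ 1415 (mod 1999).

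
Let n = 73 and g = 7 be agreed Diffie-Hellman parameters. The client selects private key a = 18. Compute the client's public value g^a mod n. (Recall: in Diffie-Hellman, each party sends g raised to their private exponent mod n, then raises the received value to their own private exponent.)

27

Public value = 7^18 mod 73.
7^1 ≡ 7 (mod 73)
7^2 = (7^1)^2 ≡ 7^2 = 49 ≡ 49 (mod 73)
7^4 = (7^2)^2 ≡ 49^2 = 2401 ≡ 65 (mod 73)
7^8 = (7^4)^2 ≡ 65^2 = 4225 ≡ 64 (mod 73)
7^16 = (7^8)^2 ≡ 64^2 = 4096 ≡ 8 (mod 73)
7^18 = 7^16 · 7^2 ≡ 8 · 49 ≡ 27 (mod 73).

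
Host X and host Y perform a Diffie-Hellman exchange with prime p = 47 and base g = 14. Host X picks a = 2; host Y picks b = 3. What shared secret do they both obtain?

42

Host Y sends B = g^b mod p = 14^3 mod 47.
14^1 ≡ 14 (mod 47)
14^2 = (14^1)^2 ≡ 14^2 = 196 ≡ 8 (mod 47)
14^3 = 14^2 · 14^1 ≡ 8 · 14 ≡ 18 (mod 47).
So B = 18. Host X then computes K = B^a mod p = 18^2 mod 47.
18^1 ≡ 18 (mod 47)
18^2 = (18^1)^2 ≡ 18^2 = 324 ≡ 42 (mod 47)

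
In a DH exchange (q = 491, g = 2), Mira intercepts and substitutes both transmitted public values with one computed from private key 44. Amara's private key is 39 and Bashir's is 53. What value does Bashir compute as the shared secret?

31

Bashir receives Mira's public value M = 2^44 mod 491 instead of the honest one.
2^1 ≡ 2 (mod 491)
2^2 = (2^1)^2 ≡ 2^2 = 4 ≡ 4 (mod 491)
2^4 = (2^2)^2 ≡ 4^2 = 16 ≡ 16 (mod 491)
2^8 = (2^4)^2 ≡ 16^2 = 256 ≡ 256 (mod 491)
2^16 = (2^8)^2 ≡ 256^2 = 65536 ≡ 233 (mod 491)
2^32 = (2^16)^2 ≡ 233^2 = 54289 ≡ 279 (mod 491)
2^44 = 2^32 · 2^8 · 2^4 ≡ 279 · 256 · 16 ≡ 227 (mod 491).
So M = 227. Bashir computes K = M^53 mod 491.
227^1 ≡ 227 (mod 491)
227^2 = (227^1)^2 ≡ 227^2 = 51529 ≡ 465 (mod 491)
227^4 = (227^2)^2 ≡ 465^2 = 216225 ≡ 185 (mod 491)
227^8 = (227^4)^2 ≡ 185^2 = 34225 ≡ 346 (mod 491)
227^16 = (227^8)^2 ≡ 346^2 = 119716 ≡ 403 (mod 491)
227^32 = (227^16)^2 ≡ 403^2 = 162409 ≡ 379 (mod 491)
227^53 = 227^32 · 227^16 · 227^4 · 227^1 ≡ 379 · 403 · 185 · 227 ≡ 31 (mod 491).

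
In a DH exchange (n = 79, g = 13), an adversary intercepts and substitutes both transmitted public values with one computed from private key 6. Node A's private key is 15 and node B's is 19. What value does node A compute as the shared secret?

65

Node A receives an adversary's public value M = 13^6 mod 79 instead of the honest one.
13^1 ≡ 13 (mod 79)
13^2 = (13^1)^2 ≡ 13^2 = 169 ≡ 11 (mod 79)
13^4 = (13^2)^2 ≡ 11^2 = 121 ≡ 42 (mod 79)
13^6 = 13^4 · 13^2 ≡ 42 · 11 ≡ 67 (mod 79).
So M = 67. Node A computes K = M^15 mod 79.
67^1 ≡ 67 (mod 79)
67^2 = (67^1)^2 ≡ 67^2 = 4489 ≡ 65 (mod 79)
67^4 = (67^2)^2 ≡ 65^2 = 4225 ≡ 38 (mod 79)
67^8 = (67^4)^2 ≡ 38^2 = 1444 ≡ 22 (mod 79)
67^15 = 67^8 · 67^4 · 67^2 · 67^1 ≡ 22 · 38 · 65 · 67 ≡ 65 (mod 79).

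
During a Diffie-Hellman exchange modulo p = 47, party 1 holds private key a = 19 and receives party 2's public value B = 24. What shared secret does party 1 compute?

Shared key K = 24^19 mod 47.
24^1 ≡ 24 (mod 47)
24^2 = (24^1)^2 ≡ 24^2 = 576 ≡ 12 (mod 47)
24^4 = (24^2)^2 ≡ 12^2 = 144 ≡ 3 (mod 47)
24^8 = (24^4)^2 ≡ 3^2 = 9 ≡ 9 (mod 47)
24^16 = (24^8)^2 ≡ 9^2 = 81 ≡ 34 (mod 47)
24^19 = 24^16 · 24^2 · 24^1 ≡ 34 · 12 · 24 ≡ 16 (mod 47).

16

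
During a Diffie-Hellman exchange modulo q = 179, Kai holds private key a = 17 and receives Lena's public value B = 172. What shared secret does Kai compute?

108

Shared key K = 172^17 mod 179.
172^1 ≡ 172 (mod 179)
172^2 = (172^1)^2 ≡ 172^2 = 29584 ≡ 49 (mod 179)
172^4 = (172^2)^2 ≡ 49^2 = 2401 ≡ 74 (mod 179)
172^8 = (172^4)^2 ≡ 74^2 = 5476 ≡ 106 (mod 179)
172^16 = (172^8)^2 ≡ 106^2 = 11236 ≡ 138 (mod 179)
172^17 = 172^16 · 172^1 ≡ 138 · 172 ≡ 108 (mod 179).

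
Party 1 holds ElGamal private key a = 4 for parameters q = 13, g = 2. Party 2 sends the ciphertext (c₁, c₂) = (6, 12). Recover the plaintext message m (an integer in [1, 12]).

10

Shared mask s = c₁^a mod q = 6^4 mod 13.
6^1 ≡ 6 (mod 13)
6^2 = (6^1)^2 ≡ 6^2 = 36 ≡ 10 (mod 13)
6^4 = (6^2)^2 ≡ 10^2 = 100 ≡ 9 (mod 13)
So s = 9; s⁻¹ ≡ 3 (mod 13).
m = c₂ · s⁻¹ mod 13 = 12 · 3 mod 13 = 10.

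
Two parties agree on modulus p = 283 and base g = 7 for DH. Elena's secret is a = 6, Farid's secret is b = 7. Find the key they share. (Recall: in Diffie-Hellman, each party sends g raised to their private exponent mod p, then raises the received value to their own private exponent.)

244

Elena sends A = g^a mod p = 7^6 mod 283.
7^1 ≡ 7 (mod 283)
7^2 = (7^1)^2 ≡ 7^2 = 49 ≡ 49 (mod 283)
7^4 = (7^2)^2 ≡ 49^2 = 2401 ≡ 137 (mod 283)
7^6 = 7^4 · 7^2 ≡ 137 · 49 ≡ 204 (mod 283).
So A = 204. Farid then computes K = A^b mod p = 204^7 mod 283.
204^1 ≡ 204 (mod 283)
204^2 = (204^1)^2 ≡ 204^2 = 41616 ≡ 15 (mod 283)
204^4 = (204^2)^2 ≡ 15^2 = 225 ≡ 225 (mod 283)
204^7 = 204^4 · 204^2 · 204^1 ≡ 225 · 15 · 204 ≡ 244 (mod 283).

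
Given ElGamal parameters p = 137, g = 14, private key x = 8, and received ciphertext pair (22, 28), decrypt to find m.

Shared mask s = c₁^x mod p = 22^8 mod 137.
22^1 ≡ 22 (mod 137)
22^2 = (22^1)^2 ≡ 22^2 = 484 ≡ 73 (mod 137)
22^4 = (22^2)^2 ≡ 73^2 = 5329 ≡ 123 (mod 137)
22^8 = (22^4)^2 ≡ 123^2 = 15129 ≡ 59 (mod 137)
So s = 59; s⁻¹ ≡ 72 (mod 137).
m = c₂ · s⁻¹ mod 137 = 28 · 72 mod 137 = 98.

98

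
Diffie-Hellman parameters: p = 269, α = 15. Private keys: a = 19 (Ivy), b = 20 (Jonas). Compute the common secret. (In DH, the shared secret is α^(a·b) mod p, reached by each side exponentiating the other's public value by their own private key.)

Jonas sends B = α^b mod p = 15^20 mod 269.
15^1 ≡ 15 (mod 269)
15^2 = (15^1)^2 ≡ 15^2 = 225 ≡ 225 (mod 269)
15^4 = (15^2)^2 ≡ 225^2 = 50625 ≡ 53 (mod 269)
15^8 = (15^4)^2 ≡ 53^2 = 2809 ≡ 119 (mod 269)
15^16 = (15^8)^2 ≡ 119^2 = 14161 ≡ 173 (mod 269)
15^20 = 15^16 · 15^4 ≡ 173 · 53 ≡ 23 (mod 269).
So B = 23. Ivy then computes K = B^a mod p = 23^19 mod 269.
23^1 ≡ 23 (mod 269)
23^2 = (23^1)^2 ≡ 23^2 = 529 ≡ 260 (mod 269)
23^4 = (23^2)^2 ≡ 260^2 = 67600 ≡ 81 (mod 269)
23^8 = (23^4)^2 ≡ 81^2 = 6561 ≡ 105 (mod 269)
23^16 = (23^8)^2 ≡ 105^2 = 11025 ≡ 265 (mod 269)
23^19 = 23^16 · 23^2 · 23^1 ≡ 265 · 260 · 23 ≡ 21 (mod 269).

21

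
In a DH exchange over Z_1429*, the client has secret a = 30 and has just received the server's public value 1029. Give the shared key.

Shared key K = 1029^30 mod 1429.
1029^1 ≡ 1029 (mod 1429)
1029^2 = (1029^1)^2 ≡ 1029^2 = 1058841 ≡ 1381 (mod 1429)
1029^4 = (1029^2)^2 ≡ 1381^2 = 1907161 ≡ 875 (mod 1429)
1029^8 = (1029^4)^2 ≡ 875^2 = 765625 ≡ 1110 (mod 1429)
1029^16 = (1029^8)^2 ≡ 1110^2 = 1232100 ≡ 302 (mod 1429)
1029^30 = 1029^16 · 1029^8 · 1029^4 · 1029^2 ≡ 302 · 1110 · 875 · 1381 ≡ 1077 (mod 1429).

1077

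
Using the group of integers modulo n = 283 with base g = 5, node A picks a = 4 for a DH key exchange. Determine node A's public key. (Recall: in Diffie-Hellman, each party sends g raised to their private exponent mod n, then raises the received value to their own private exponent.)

Public value = 5^4 (mod 283).
5^1 ≡ 5 (mod 283)
5^2 = (5^1)^2 ≡ 5^2 = 25 ≡ 25 (mod 283)
5^4 = (5^2)^2 ≡ 25^2 = 625 ≡ 59 (mod 283)

59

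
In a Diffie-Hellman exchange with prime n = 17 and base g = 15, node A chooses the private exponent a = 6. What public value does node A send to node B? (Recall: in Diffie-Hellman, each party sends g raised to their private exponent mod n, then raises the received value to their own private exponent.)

Public value = 15^6 (mod 17).
15^1 ≡ 15 (mod 17)
15^2 = (15^1)^2 ≡ 15^2 = 225 ≡ 4 (mod 17)
15^4 = (15^2)^2 ≡ 4^2 = 16 ≡ 16 (mod 17)
15^6 = 15^4 · 15^2 ≡ 16 · 4 ≡ 13 (mod 17).

13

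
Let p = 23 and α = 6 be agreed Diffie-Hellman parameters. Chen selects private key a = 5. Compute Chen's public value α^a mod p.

2

Public value = 6^5 mod 23.
6^1 ≡ 6 (mod 23)
6^2 = (6^1)^2 ≡ 6^2 = 36 ≡ 13 (mod 23)
6^4 = (6^2)^2 ≡ 13^2 = 169 ≡ 8 (mod 23)
6^5 = 6^4 · 6^1 ≡ 8 · 6 ≡ 2 (mod 23).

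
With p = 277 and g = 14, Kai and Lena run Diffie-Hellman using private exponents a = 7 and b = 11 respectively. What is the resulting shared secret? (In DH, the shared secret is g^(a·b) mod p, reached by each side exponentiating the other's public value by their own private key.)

Kai sends A = g^a mod p = 14^7 mod 277.
14^1 ≡ 14 (mod 277)
14^2 = (14^1)^2 ≡ 14^2 = 196 ≡ 196 (mod 277)
14^4 = (14^2)^2 ≡ 196^2 = 38416 ≡ 190 (mod 277)
14^7 = 14^4 · 14^2 · 14^1 ≡ 190 · 196 · 14 ≡ 46 (mod 277).
So A = 46. Lena then computes K = A^b mod p = 46^11 mod 277.
46^1 ≡ 46 (mod 277)
46^2 = (46^1)^2 ≡ 46^2 = 2116 ≡ 177 (mod 277)
46^4 = (46^2)^2 ≡ 177^2 = 31329 ≡ 28 (mod 277)
46^8 = (46^4)^2 ≡ 28^2 = 784 ≡ 230 (mod 277)
46^11 = 46^8 · 46^2 · 46^1 ≡ 230 · 177 · 46 ≡ 140 (mod 277).

140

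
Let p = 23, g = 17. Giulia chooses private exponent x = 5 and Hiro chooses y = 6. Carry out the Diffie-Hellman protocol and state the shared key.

18

Giulia sends A = g^x mod p = 17^5 mod 23.
17^1 ≡ 17 (mod 23)
17^2 = (17^1)^2 ≡ 17^2 = 289 ≡ 13 (mod 23)
17^4 = (17^2)^2 ≡ 13^2 = 169 ≡ 8 (mod 23)
17^5 = 17^4 · 17^1 ≡ 8 · 17 ≡ 21 (mod 23).
So A = 21. Hiro then computes K = A^y mod p = 21^6 mod 23.
21^1 ≡ 21 (mod 23)
21^2 = (21^1)^2 ≡ 21^2 = 441 ≡ 4 (mod 23)
21^4 = (21^2)^2 ≡ 4^2 = 16 ≡ 16 (mod 23)
21^6 = 21^4 · 21^2 ≡ 16 · 4 ≡ 18 (mod 23).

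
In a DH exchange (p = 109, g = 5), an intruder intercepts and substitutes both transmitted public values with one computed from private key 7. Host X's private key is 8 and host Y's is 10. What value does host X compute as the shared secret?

Host X receives an intruder's public value M = 5^7 mod 109 instead of the honest one.
5^1 ≡ 5 (mod 109)
5^2 = (5^1)^2 ≡ 5^2 = 25 ≡ 25 (mod 109)
5^4 = (5^2)^2 ≡ 25^2 = 625 ≡ 80 (mod 109)
5^7 = 5^4 · 5^2 · 5^1 ≡ 80 · 25 · 5 ≡ 81 (mod 109).
So M = 81. Host X computes K = M^8 mod 109.
81^1 ≡ 81 (mod 109)
81^2 = (81^1)^2 ≡ 81^2 = 6561 ≡ 21 (mod 109)
81^4 = (81^2)^2 ≡ 21^2 = 441 ≡ 5 (mod 109)
81^8 = (81^4)^2 ≡ 5^2 = 25 ≡ 25 (mod 109)

25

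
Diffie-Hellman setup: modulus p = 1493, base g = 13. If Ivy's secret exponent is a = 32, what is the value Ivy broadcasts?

466

Public value = 13^32 mod 1493.
13^1 ≡ 13 (mod 1493)
13^2 = (13^1)^2 ≡ 13^2 = 169 ≡ 169 (mod 1493)
13^4 = (13^2)^2 ≡ 169^2 = 28561 ≡ 194 (mod 1493)
13^8 = (13^4)^2 ≡ 194^2 = 37636 ≡ 311 (mod 1493)
13^16 = (13^8)^2 ≡ 311^2 = 96721 ≡ 1169 (mod 1493)
13^32 = (13^16)^2 ≡ 1169^2 = 1366561 ≡ 466 (mod 1493)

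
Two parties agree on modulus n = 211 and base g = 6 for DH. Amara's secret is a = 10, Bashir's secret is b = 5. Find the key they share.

178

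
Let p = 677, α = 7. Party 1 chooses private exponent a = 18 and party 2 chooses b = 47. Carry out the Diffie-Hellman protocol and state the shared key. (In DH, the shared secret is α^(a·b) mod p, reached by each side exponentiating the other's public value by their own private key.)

495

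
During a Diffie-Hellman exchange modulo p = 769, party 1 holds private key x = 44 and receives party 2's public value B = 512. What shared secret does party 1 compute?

251

Shared key K = 512^44 mod 769.
512^1 ≡ 512 (mod 769)
512^2 = (512^1)^2 ≡ 512^2 = 262144 ≡ 684 (mod 769)
512^4 = (512^2)^2 ≡ 684^2 = 467856 ≡ 304 (mod 769)
512^8 = (512^4)^2 ≡ 304^2 = 92416 ≡ 136 (mod 769)
512^16 = (512^8)^2 ≡ 136^2 = 18496 ≡ 40 (mod 769)
512^32 = (512^16)^2 ≡ 40^2 = 1600 ≡ 62 (mod 769)
512^44 = 512^32 · 512^8 · 512^4 ≡ 62 · 136 · 304 ≡ 251 (mod 769).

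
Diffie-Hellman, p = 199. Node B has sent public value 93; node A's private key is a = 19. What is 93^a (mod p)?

93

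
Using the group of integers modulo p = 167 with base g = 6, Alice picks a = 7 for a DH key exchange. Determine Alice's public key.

44

Public value = 6^7 mod 167.
6^1 ≡ 6 (mod 167)
6^2 = (6^1)^2 ≡ 6^2 = 36 ≡ 36 (mod 167)
6^4 = (6^2)^2 ≡ 36^2 = 1296 ≡ 127 (mod 167)
6^7 = 6^4 · 6^2 · 6^1 ≡ 127 · 36 · 6 ≡ 44 (mod 167).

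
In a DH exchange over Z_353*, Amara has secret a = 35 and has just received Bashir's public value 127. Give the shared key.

312

Shared key K = 127^35 mod 353.
127^1 ≡ 127 (mod 353)
127^2 = (127^1)^2 ≡ 127^2 = 16129 ≡ 244 (mod 353)
127^4 = (127^2)^2 ≡ 244^2 = 59536 ≡ 232 (mod 353)
127^8 = (127^4)^2 ≡ 232^2 = 53824 ≡ 168 (mod 353)
127^16 = (127^8)^2 ≡ 168^2 = 28224 ≡ 337 (mod 353)
127^32 = (127^16)^2 ≡ 337^2 = 113569 ≡ 256 (mod 353)
127^35 = 127^32 · 127^2 · 127^1 ≡ 256 · 244 · 127 ≡ 312 (mod 353).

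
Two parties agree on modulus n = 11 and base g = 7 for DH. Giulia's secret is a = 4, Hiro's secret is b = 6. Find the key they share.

3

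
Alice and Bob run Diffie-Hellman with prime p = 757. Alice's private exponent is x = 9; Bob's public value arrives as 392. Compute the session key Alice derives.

Shared key K = 392^9 mod 757.
392^1 ≡ 392 (mod 757)
392^2 = (392^1)^2 ≡ 392^2 = 153664 ≡ 750 (mod 757)
392^4 = (392^2)^2 ≡ 750^2 = 562500 ≡ 49 (mod 757)
392^8 = (392^4)^2 ≡ 49^2 = 2401 ≡ 130 (mod 757)
392^9 = 392^8 · 392^1 ≡ 130 · 392 ≡ 241 (mod 757).

241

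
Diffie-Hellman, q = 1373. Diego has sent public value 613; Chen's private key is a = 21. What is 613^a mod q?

110

Shared key K = 613^21 mod 1373.
613^1 ≡ 613 (mod 1373)
613^2 = (613^1)^2 ≡ 613^2 = 375769 ≡ 940 (mod 1373)
613^4 = (613^2)^2 ≡ 940^2 = 883600 ≡ 761 (mod 1373)
613^8 = (613^4)^2 ≡ 761^2 = 579121 ≡ 1088 (mod 1373)
613^16 = (613^8)^2 ≡ 1088^2 = 1183744 ≡ 218 (mod 1373)
613^21 = 613^16 · 613^4 · 613^1 ≡ 218 · 761 · 613 ≡ 110 (mod 1373).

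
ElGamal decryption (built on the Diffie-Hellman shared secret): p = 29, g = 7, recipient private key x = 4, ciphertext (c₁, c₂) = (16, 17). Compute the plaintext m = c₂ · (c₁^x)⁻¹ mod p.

3

Shared mask s = c₁^x mod p = 16^4 mod 29.
16^1 ≡ 16 (mod 29)
16^2 = (16^1)^2 ≡ 16^2 = 256 ≡ 24 (mod 29)
16^4 = (16^2)^2 ≡ 24^2 = 576 ≡ 25 (mod 29)
So s = 25; s⁻¹ ≡ 7 (mod 29).
m = c₂ · s⁻¹ mod 29 = 17 · 7 mod 29 = 3.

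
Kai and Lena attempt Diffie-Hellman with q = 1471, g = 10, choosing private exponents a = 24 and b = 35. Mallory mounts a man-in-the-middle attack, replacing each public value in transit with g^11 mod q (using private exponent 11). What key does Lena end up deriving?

Lena receives Mallory's public value M = 10^11 mod 1471 instead of the honest one.
10^1 ≡ 10 (mod 1471)
10^2 = (10^1)^2 ≡ 10^2 = 100 ≡ 100 (mod 1471)
10^4 = (10^2)^2 ≡ 100^2 = 10000 ≡ 1174 (mod 1471)
10^8 = (10^4)^2 ≡ 1174^2 = 1378276 ≡ 1420 (mod 1471)
10^11 = 10^8 · 10^2 · 10^1 ≡ 1420 · 100 · 10 ≡ 485 (mod 1471).
So M = 485. Lena computes K = M^35 mod 1471.
485^1 ≡ 485 (mod 1471)
485^2 = (485^1)^2 ≡ 485^2 = 235225 ≡ 1336 (mod 1471)
485^4 = (485^2)^2 ≡ 1336^2 = 1784896 ≡ 573 (mod 1471)
485^8 = (485^4)^2 ≡ 573^2 = 328329 ≡ 296 (mod 1471)
485^16 = (485^8)^2 ≡ 296^2 = 87616 ≡ 827 (mod 1471)
485^32 = (485^16)^2 ≡ 827^2 = 683929 ≡ 1385 (mod 1471)
485^35 = 485^32 · 485^2 · 485^1 ≡ 1385 · 1336 · 485 ≡ 1333 (mod 1471).

1333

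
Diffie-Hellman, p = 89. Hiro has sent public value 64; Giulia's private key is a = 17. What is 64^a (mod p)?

Shared key K = 64^17 mod 89.
64^1 ≡ 64 (mod 89)
64^2 = (64^1)^2 ≡ 64^2 = 4096 ≡ 2 (mod 89)
64^4 = (64^2)^2 ≡ 2^2 = 4 ≡ 4 (mod 89)
64^8 = (64^4)^2 ≡ 4^2 = 16 ≡ 16 (mod 89)
64^16 = (64^8)^2 ≡ 16^2 = 256 ≡ 78 (mod 89)
64^17 = 64^16 · 64^1 ≡ 78 · 64 ≡ 8 (mod 89).

8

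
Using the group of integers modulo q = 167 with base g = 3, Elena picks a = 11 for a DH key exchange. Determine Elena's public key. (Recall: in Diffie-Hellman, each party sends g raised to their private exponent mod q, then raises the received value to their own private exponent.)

127

Public value = 3^11 mod 167.
3^1 ≡ 3 (mod 167)
3^2 = (3^1)^2 ≡ 3^2 = 9 ≡ 9 (mod 167)
3^4 = (3^2)^2 ≡ 9^2 = 81 ≡ 81 (mod 167)
3^8 = (3^4)^2 ≡ 81^2 = 6561 ≡ 48 (mod 167)
3^11 = 3^8 · 3^2 · 3^1 ≡ 48 · 9 · 3 ≡ 127 (mod 167).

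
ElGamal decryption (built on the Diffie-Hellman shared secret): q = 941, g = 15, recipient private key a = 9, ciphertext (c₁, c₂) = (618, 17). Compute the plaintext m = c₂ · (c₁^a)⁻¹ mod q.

Shared mask s = c₁^a mod q = 618^9 mod 941.
618^1 ≡ 618 (mod 941)
618^2 = (618^1)^2 ≡ 618^2 = 381924 ≡ 819 (mod 941)
618^4 = (618^2)^2 ≡ 819^2 = 670761 ≡ 769 (mod 941)
618^8 = (618^4)^2 ≡ 769^2 = 591361 ≡ 413 (mod 941)
618^9 = 618^8 · 618^1 ≡ 413 · 618 ≡ 223 (mod 941).
So s = 223; s⁻¹ ≡ 384 (mod 941).
m = c₂ · s⁻¹ mod 941 = 17 · 384 mod 941 = 882.

882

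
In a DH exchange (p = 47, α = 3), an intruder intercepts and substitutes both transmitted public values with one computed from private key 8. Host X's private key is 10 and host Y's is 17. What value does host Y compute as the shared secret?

21

Host Y receives an intruder's public value M = 3^8 mod 47 instead of the honest one.
3^1 ≡ 3 (mod 47)
3^2 = (3^1)^2 ≡ 3^2 = 9 ≡ 9 (mod 47)
3^4 = (3^2)^2 ≡ 9^2 = 81 ≡ 34 (mod 47)
3^8 = (3^4)^2 ≡ 34^2 = 1156 ≡ 28 (mod 47)
So M = 28. Host Y computes K = M^17 mod 47.
28^1 ≡ 28 (mod 47)
28^2 = (28^1)^2 ≡ 28^2 = 784 ≡ 32 (mod 47)
28^4 = (28^2)^2 ≡ 32^2 = 1024 ≡ 37 (mod 47)
28^8 = (28^4)^2 ≡ 37^2 = 1369 ≡ 6 (mod 47)
28^16 = (28^8)^2 ≡ 6^2 = 36 ≡ 36 (mod 47)
28^17 = 28^16 · 28^1 ≡ 36 · 28 ≡ 21 (mod 47).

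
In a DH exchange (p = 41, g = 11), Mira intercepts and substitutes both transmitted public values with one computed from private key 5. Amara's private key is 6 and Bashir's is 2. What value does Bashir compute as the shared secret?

Bashir receives Mira's public value M = 11^5 mod 41 instead of the honest one.
11^1 ≡ 11 (mod 41)
11^2 = (11^1)^2 ≡ 11^2 = 121 ≡ 39 (mod 41)
11^4 = (11^2)^2 ≡ 39^2 = 1521 ≡ 4 (mod 41)
11^5 = 11^4 · 11^1 ≡ 4 · 11 ≡ 3 (mod 41).
So M = 3. Bashir computes K = M^2 mod 41.
3^1 ≡ 3 (mod 41)
3^2 = (3^1)^2 ≡ 3^2 = 9 ≡ 9 (mod 41)

9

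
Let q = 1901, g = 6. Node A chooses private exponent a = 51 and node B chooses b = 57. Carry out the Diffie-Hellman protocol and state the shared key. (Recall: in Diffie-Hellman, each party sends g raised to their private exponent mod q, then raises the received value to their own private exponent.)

1810

Node B sends B = g^b mod q = 6^57 mod 1901.
6^1 ≡ 6 (mod 1901)
6^2 = (6^1)^2 ≡ 6^2 = 36 ≡ 36 (mod 1901)
6^4 = (6^2)^2 ≡ 36^2 = 1296 ≡ 1296 (mod 1901)
6^8 = (6^4)^2 ≡ 1296^2 = 1679616 ≡ 1033 (mod 1901)
6^16 = (6^8)^2 ≡ 1033^2 = 1067089 ≡ 628 (mod 1901)
6^32 = (6^16)^2 ≡ 628^2 = 394384 ≡ 877 (mod 1901)
6^57 = 6^32 · 6^16 · 6^8 · 6^1 ≡ 877 · 628 · 1033 · 6 ≡ 1810 (mod 1901).
So B = 1810. Node A then computes K = B^a mod q = 1810^51 mod 1901.
1810^1 ≡ 1810 (mod 1901)
1810^2 = (1810^1)^2 ≡ 1810^2 = 3276100 ≡ 677 (mod 1901)
1810^4 = (1810^2)^2 ≡ 677^2 = 458329 ≡ 188 (mod 1901)
1810^8 = (1810^4)^2 ≡ 188^2 = 35344 ≡ 1126 (mod 1901)
1810^16 = (1810^8)^2 ≡ 1126^2 = 1267876 ≡ 1810 (mod 1901)
1810^32 = (1810^16)^2 ≡ 1810^2 = 3276100 ≡ 677 (mod 1901)
1810^51 = 1810^32 · 1810^16 · 1810^2 · 1810^1 ≡ 677 · 1810 · 677 · 1810 ≡ 1810 (mod 1901).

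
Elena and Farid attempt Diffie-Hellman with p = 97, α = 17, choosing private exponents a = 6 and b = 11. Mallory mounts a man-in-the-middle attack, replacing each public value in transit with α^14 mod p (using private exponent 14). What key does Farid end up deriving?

32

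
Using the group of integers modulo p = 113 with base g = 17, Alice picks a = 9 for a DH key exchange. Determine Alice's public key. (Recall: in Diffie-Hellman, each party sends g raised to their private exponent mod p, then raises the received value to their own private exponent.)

Public value = 17^9 (mod 113).
17^1 ≡ 17 (mod 113)
17^2 = (17^1)^2 ≡ 17^2 = 289 ≡ 63 (mod 113)
17^4 = (17^2)^2 ≡ 63^2 = 3969 ≡ 14 (mod 113)
17^8 = (17^4)^2 ≡ 14^2 = 196 ≡ 83 (mod 113)
17^9 = 17^8 · 17^1 ≡ 83 · 17 ≡ 55 (mod 113).

55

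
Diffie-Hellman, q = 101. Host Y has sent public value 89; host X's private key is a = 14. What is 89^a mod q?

30

Shared key K = 89^14 mod 101.
89^1 ≡ 89 (mod 101)
89^2 = (89^1)^2 ≡ 89^2 = 7921 ≡ 43 (mod 101)
89^4 = (89^2)^2 ≡ 43^2 = 1849 ≡ 31 (mod 101)
89^8 = (89^4)^2 ≡ 31^2 = 961 ≡ 52 (mod 101)
89^14 = 89^8 · 89^4 · 89^2 ≡ 52 · 31 · 43 ≡ 30 (mod 101).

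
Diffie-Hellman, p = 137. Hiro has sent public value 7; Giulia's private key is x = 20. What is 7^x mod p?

50

Shared key K = 7^20 mod 137.
7^1 ≡ 7 (mod 137)
7^2 = (7^1)^2 ≡ 7^2 = 49 ≡ 49 (mod 137)
7^4 = (7^2)^2 ≡ 49^2 = 2401 ≡ 72 (mod 137)
7^8 = (7^4)^2 ≡ 72^2 = 5184 ≡ 115 (mod 137)
7^16 = (7^8)^2 ≡ 115^2 = 13225 ≡ 73 (mod 137)
7^20 = 7^16 · 7^4 ≡ 73 · 72 ≡ 50 (mod 137).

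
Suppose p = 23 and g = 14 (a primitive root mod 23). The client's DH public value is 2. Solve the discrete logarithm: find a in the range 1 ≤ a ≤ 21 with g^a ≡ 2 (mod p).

20

Try successive powers of 14 modulo 23:
14^1 ≡ 14
14^2 ≡ 12
14^3 ≡ 7
14^4 ≡ 6
14^5 ≡ 15
14^6 ≡ 3
14^7 ≡ 19
14^8 ≡ 13
14^9 ≡ 21
14^10 ≡ 18
14^11 ≡ 22
14^12 ≡ 9
14^13 ≡ 11
14^14 ≡ 16
14^15 ≡ 17
14^16 ≡ 8
14^17 ≡ 20
14^18 ≡ 4
14^19 ≡ 10
14^20 ≡ 2
Found: a = 20.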